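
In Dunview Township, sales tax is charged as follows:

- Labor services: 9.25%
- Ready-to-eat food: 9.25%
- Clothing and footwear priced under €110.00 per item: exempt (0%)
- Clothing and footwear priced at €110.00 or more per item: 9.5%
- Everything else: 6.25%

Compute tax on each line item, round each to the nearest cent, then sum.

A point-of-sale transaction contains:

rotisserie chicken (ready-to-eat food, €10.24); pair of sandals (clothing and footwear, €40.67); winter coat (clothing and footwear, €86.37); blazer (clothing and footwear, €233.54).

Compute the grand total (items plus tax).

€393.96

Rotisserie chicken €10.24: ready-to-eat food → 9.25% → €0.95
Pair of sandals €40.67: clothing and footwear, under €110.00 → 0% → €0.00
Winter coat €86.37: clothing and footwear, under €110.00 → 0% → €0.00
Blazer €233.54: clothing and footwear, €110.00 or more → 9.5% → €22.19
Subtotal = €370.82; tax = €23.14; total due = €393.96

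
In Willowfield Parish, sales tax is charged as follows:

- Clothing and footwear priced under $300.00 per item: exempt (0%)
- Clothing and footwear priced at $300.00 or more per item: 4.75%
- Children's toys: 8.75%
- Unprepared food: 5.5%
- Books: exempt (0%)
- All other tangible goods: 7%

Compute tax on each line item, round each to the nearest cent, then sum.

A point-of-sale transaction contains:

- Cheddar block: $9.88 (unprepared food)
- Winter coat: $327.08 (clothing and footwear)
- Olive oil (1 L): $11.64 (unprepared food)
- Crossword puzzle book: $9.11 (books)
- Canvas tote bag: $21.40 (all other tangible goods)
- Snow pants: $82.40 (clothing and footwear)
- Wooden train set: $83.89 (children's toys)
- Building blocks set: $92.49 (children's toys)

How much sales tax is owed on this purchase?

Cheddar block $9.88: unprepared food → 5.5% → $0.54
Winter coat $327.08: clothing and footwear, $300.00 or more → 4.75% → $15.54
Olive oil (1 L) $11.64: unprepared food → 5.5% → $0.64
Crossword puzzle book $9.11: books → 0% → $0.00
Canvas tote bag $21.40: all other tangible goods → 7% → $1.50
Snow pants $82.40: clothing and footwear, under $300.00 → 0% → $0.00
Wooden train set $83.89: children's toys → 8.75% → $7.34
Building blocks set $92.49: children's toys → 8.75% → $8.09
Total tax = $0.54 + $15.54 + $0.64 + $1.50 + $7.34 + $8.09 = $33.65

$33.65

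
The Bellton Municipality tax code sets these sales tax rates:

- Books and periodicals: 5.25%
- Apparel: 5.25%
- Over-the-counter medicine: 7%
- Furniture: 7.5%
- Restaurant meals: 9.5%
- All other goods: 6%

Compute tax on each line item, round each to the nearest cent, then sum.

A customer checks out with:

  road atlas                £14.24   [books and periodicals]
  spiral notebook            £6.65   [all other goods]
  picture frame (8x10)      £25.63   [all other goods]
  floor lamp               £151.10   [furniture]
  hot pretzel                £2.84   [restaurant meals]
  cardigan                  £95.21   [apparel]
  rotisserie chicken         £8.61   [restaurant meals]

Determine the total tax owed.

£20.11

Road atlas £14.24: books and periodicals → 5.25% → £0.75
Spiral notebook £6.65: all other goods → 6% → £0.40
Picture frame (8x10) £25.63: all other goods → 6% → £1.54
Floor lamp £151.10: furniture → 7.5% → £11.33
Hot pretzel £2.84: restaurant meals → 9.5% → £0.27
Cardigan £95.21: apparel → 5.25% → £5.00
Rotisserie chicken £8.61: restaurant meals → 9.5% → £0.82
Total tax = £0.75 + £0.40 + £1.54 + £11.33 + £0.27 + £5.00 + £0.82 = £20.11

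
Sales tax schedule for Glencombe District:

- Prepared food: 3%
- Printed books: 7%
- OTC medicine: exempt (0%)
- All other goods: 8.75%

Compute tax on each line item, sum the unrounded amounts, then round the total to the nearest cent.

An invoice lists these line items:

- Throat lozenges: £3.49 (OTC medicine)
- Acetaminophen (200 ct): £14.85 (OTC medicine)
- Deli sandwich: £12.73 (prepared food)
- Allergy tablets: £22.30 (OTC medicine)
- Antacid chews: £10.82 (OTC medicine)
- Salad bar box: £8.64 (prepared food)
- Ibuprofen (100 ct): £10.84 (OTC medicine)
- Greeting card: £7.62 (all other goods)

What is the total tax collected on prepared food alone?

£0.64

Deli sandwich £12.73: prepared food → 3% → £0.3819
Salad bar box £8.64: prepared food → 3% → £0.2592
Tax on prepared food: unrounded sum = £0.6411 → £0.64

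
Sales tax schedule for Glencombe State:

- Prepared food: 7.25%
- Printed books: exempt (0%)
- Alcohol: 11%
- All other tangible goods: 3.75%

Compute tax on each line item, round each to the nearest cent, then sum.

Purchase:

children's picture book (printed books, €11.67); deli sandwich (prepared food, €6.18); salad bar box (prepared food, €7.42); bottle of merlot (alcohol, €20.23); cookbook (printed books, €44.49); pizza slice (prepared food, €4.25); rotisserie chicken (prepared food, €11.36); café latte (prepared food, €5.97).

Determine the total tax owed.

€4.78

Children's picture book €11.67: printed books → 0% → €0.00
Deli sandwich €6.18: prepared food → 7.25% → €0.45
Salad bar box €7.42: prepared food → 7.25% → €0.54
Bottle of merlot €20.23: alcohol → 11% → €2.23
Cookbook €44.49: printed books → 0% → €0.00
Pizza slice €4.25: prepared food → 7.25% → €0.31
Rotisserie chicken €11.36: prepared food → 7.25% → €0.82
Café latte €5.97: prepared food → 7.25% → €0.43
Total tax = €0.45 + €0.54 + €2.23 + €0.31 + €0.82 + €0.43 = €4.78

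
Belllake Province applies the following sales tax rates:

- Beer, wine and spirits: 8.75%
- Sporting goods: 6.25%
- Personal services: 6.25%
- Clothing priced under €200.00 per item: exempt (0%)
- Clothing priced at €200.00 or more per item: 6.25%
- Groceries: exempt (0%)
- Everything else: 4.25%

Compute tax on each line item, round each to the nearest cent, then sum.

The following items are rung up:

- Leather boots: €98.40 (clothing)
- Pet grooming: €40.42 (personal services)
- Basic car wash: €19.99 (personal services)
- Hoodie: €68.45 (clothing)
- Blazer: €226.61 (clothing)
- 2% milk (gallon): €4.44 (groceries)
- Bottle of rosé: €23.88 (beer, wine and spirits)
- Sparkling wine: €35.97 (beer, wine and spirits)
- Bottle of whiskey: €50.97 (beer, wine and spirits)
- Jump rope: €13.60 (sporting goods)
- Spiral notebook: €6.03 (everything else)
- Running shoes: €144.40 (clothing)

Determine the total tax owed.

Leather boots €98.40: clothing, under €200.00 → 0% → €0.00
Pet grooming €40.42: personal services → 6.25% → €2.53
Basic car wash €19.99: personal services → 6.25% → €1.25
Hoodie €68.45: clothing, under €200.00 → 0% → €0.00
Blazer €226.61: clothing, €200.00 or more → 6.25% → €14.16
2% milk (gallon) €4.44: groceries → 0% → €0.00
Bottle of rosé €23.88: beer, wine and spirits → 8.75% → €2.09
Sparkling wine €35.97: beer, wine and spirits → 8.75% → €3.15
Bottle of whiskey €50.97: beer, wine and spirits → 8.75% → €4.46
Jump rope €13.60: sporting goods → 6.25% → €0.85
Spiral notebook €6.03: everything else → 4.25% → €0.26
Running shoes €144.40: clothing, under €200.00 → 0% → €0.00
Total tax = €2.53 + €1.25 + €14.16 + €2.09 + €3.15 + €4.46 + €0.85 + €0.26 = €28.75

€28.75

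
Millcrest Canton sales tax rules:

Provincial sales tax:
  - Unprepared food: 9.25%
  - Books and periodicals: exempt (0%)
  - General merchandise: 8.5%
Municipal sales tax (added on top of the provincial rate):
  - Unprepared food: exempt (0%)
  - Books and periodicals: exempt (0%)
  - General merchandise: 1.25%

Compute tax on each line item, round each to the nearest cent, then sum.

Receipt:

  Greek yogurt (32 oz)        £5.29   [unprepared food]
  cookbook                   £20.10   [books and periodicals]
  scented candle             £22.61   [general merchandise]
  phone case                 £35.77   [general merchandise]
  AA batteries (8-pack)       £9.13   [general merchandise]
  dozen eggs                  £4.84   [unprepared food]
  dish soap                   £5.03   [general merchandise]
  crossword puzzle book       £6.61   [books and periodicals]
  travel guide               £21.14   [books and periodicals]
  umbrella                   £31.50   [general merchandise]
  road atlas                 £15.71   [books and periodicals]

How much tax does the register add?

£11.08

Greek yogurt (32 oz) £5.29: unprepared food → 9.25% + 0% municipal = 9.25% → £0.49
Cookbook £20.10: books and periodicals → 0% + 0% municipal = 0% → £0.00
Scented candle £22.61: general merchandise → 8.5% + 1.25% municipal = 9.75% → £2.20
Phone case £35.77: general merchandise → 8.5% + 1.25% municipal = 9.75% → £3.49
AA batteries (8-pack) £9.13: general merchandise → 8.5% + 1.25% municipal = 9.75% → £0.89
Dozen eggs £4.84: unprepared food → 9.25% + 0% municipal = 9.25% → £0.45
Dish soap £5.03: general merchandise → 8.5% + 1.25% municipal = 9.75% → £0.49
Crossword puzzle book £6.61: books and periodicals → 0% + 0% municipal = 0% → £0.00
Travel guide £21.14: books and periodicals → 0% + 0% municipal = 0% → £0.00
Umbrella £31.50: general merchandise → 8.5% + 1.25% municipal = 9.75% → £3.07
Road atlas £15.71: books and periodicals → 0% + 0% municipal = 0% → £0.00
Total tax = £0.49 + £2.20 + £3.49 + £0.89 + £0.45 + £0.49 + £3.07 = £11.08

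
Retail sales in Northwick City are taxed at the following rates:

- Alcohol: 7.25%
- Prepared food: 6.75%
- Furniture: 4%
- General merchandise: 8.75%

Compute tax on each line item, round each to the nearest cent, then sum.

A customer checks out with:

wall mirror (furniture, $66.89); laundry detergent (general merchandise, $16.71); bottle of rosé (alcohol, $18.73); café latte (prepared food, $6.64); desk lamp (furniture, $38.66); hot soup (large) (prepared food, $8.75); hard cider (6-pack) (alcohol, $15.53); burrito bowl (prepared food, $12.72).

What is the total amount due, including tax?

$194.71

Wall mirror $66.89: furniture → 4% → $2.68
Laundry detergent $16.71: general merchandise → 8.75% → $1.46
Bottle of rosé $18.73: alcohol → 7.25% → $1.36
Café latte $6.64: prepared food → 6.75% → $0.45
Desk lamp $38.66: furniture → 4% → $1.55
Hot soup (large) $8.75: prepared food → 6.75% → $0.59
Hard cider (6-pack) $15.53: alcohol → 7.25% → $1.13
Burrito bowl $12.72: prepared food → 6.75% → $0.86
Subtotal = $184.63; tax = $10.08; total due = $194.71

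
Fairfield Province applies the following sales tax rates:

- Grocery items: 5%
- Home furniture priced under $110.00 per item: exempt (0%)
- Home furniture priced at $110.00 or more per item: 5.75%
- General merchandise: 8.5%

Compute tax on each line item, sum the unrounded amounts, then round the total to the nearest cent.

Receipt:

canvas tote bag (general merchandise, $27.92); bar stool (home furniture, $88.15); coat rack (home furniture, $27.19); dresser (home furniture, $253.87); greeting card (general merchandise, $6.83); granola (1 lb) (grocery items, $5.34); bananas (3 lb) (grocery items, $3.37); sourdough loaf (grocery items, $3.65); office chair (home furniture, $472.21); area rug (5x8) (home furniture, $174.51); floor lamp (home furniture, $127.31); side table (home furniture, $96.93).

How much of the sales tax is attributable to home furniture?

Bar stool $88.15: home furniture, under $110.00 → 0% → $0.00
Coat rack $27.19: home furniture, under $110.00 → 0% → $0.00
Dresser $253.87: home furniture, $110.00 or more → 5.75% → $14.597525
Office chair $472.21: home furniture, $110.00 or more → 5.75% → $27.152075
Area rug (5x8) $174.51: home furniture, $110.00 or more → 5.75% → $10.034325
Floor lamp $127.31: home furniture, $110.00 or more → 5.75% → $7.320325
Side table $96.93: home furniture, under $110.00 → 0% → $0.00
Tax on home furniture: unrounded sum = $59.10425 → $59.10

$59.10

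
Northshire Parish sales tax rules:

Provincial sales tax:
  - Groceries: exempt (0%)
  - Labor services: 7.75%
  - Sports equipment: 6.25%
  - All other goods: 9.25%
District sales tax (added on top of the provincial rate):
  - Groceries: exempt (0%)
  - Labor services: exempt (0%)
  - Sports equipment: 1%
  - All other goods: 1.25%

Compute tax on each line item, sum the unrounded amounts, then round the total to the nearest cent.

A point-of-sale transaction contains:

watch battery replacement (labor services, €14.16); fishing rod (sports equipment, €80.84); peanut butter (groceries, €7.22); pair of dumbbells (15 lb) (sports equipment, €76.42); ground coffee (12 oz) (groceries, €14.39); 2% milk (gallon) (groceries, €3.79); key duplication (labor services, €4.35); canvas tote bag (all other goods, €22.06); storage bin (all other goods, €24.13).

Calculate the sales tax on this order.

Watch battery replacement €14.16: labor services → 7.75% + 0% district = 7.75% → €1.0974
Fishing rod €80.84: sports equipment → 6.25% + 1% district = 7.25% → €5.8609
Peanut butter €7.22: groceries → 0% + 0% district = 0% → €0.00
Pair of dumbbells (15 lb) €76.42: sports equipment → 6.25% + 1% district = 7.25% → €5.54045
Ground coffee (12 oz) €14.39: groceries → 0% + 0% district = 0% → €0.00
2% milk (gallon) €3.79: groceries → 0% + 0% district = 0% → €0.00
Key duplication €4.35: labor services → 7.75% + 0% district = 7.75% → €0.337125
Canvas tote bag €22.06: all other goods → 9.25% + 1.25% district = 10.5% → €2.3163
Storage bin €24.13: all other goods → 9.25% + 1.25% district = 10.5% → €2.53365
Unrounded tax sum = €17.685825 → €17.69

€17.69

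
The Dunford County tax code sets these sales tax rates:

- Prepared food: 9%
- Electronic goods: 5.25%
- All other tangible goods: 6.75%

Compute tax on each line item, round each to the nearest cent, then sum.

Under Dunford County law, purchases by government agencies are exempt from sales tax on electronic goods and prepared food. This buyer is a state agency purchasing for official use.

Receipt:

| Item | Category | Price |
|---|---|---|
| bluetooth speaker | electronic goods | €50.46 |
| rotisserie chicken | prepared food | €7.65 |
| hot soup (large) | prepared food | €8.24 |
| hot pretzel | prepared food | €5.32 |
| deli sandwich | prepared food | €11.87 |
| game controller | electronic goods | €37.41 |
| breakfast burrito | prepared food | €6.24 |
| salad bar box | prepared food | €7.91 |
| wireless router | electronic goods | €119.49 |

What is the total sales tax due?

€0.00

Bluetooth speaker €50.46: electronic goods, buyer-exempt → 0% → €0.00
Rotisserie chicken €7.65: prepared food, buyer-exempt → 0% → €0.00
Hot soup (large) €8.24: prepared food, buyer-exempt → 0% → €0.00
Hot pretzel €5.32: prepared food, buyer-exempt → 0% → €0.00
Deli sandwich €11.87: prepared food, buyer-exempt → 0% → €0.00
Game controller €37.41: electronic goods, buyer-exempt → 0% → €0.00
Breakfast burrito €6.24: prepared food, buyer-exempt → 0% → €0.00
Salad bar box €7.91: prepared food, buyer-exempt → 0% → €0.00
Wireless router €119.49: electronic goods, buyer-exempt → 0% → €0.00
Total tax = €0.00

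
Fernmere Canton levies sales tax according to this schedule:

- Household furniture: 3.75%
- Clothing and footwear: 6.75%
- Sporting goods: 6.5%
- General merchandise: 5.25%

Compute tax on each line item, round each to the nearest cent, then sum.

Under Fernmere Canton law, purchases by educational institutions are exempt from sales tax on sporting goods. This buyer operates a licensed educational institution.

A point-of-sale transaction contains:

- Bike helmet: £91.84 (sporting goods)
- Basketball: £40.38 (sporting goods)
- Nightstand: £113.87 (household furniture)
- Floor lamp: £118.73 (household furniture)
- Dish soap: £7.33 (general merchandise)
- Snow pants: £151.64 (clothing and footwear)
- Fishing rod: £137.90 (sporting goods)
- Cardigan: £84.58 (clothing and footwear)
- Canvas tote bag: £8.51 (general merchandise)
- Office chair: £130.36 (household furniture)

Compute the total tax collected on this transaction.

Bike helmet £91.84: sporting goods, buyer-exempt → 0% → £0.00
Basketball £40.38: sporting goods, buyer-exempt → 0% → £0.00
Nightstand £113.87: household furniture → 3.75% → £4.27
Floor lamp £118.73: household furniture → 3.75% → £4.45
Dish soap £7.33: general merchandise → 5.25% → £0.38
Snow pants £151.64: clothing and footwear → 6.75% → £10.24
Fishing rod £137.90: sporting goods, buyer-exempt → 0% → £0.00
Cardigan £84.58: clothing and footwear → 6.75% → £5.71
Canvas tote bag £8.51: general merchandise → 5.25% → £0.45
Office chair £130.36: household furniture → 3.75% → £4.89
Total tax = £4.27 + £4.45 + £0.38 + £10.24 + £5.71 + £0.45 + £4.89 = £30.39

£30.39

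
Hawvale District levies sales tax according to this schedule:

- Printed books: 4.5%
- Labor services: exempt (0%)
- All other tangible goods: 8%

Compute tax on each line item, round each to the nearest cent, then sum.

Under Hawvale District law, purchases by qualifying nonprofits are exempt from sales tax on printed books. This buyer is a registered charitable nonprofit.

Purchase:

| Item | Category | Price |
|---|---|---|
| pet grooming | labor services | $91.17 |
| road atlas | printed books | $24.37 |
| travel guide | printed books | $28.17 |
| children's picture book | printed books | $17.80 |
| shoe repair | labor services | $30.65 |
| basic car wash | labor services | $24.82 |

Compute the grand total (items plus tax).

Pet grooming $91.17: labor services → 0% → $0.00
Road atlas $24.37: printed books, buyer-exempt → 0% → $0.00
Travel guide $28.17: printed books, buyer-exempt → 0% → $0.00
Children's picture book $17.80: printed books, buyer-exempt → 0% → $0.00
Shoe repair $30.65: labor services → 0% → $0.00
Basic car wash $24.82: labor services → 0% → $0.00
Subtotal = $216.98; tax = $0.00; total due = $216.98

$216.98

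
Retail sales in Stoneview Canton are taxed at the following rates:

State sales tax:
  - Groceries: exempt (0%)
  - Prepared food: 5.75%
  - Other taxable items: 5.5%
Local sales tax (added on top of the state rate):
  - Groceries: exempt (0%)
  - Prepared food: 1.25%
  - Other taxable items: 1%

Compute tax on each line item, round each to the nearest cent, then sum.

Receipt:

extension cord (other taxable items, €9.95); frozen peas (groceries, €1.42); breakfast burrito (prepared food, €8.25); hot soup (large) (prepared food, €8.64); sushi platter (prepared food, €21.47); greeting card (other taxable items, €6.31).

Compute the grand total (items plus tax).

Extension cord €9.95: other taxable items → 5.5% + 1% local = 6.5% → €0.65
Frozen peas €1.42: groceries → 0% + 0% local = 0% → €0.00
Breakfast burrito €8.25: prepared food → 5.75% + 1.25% local = 7% → €0.58
Hot soup (large) €8.64: prepared food → 5.75% + 1.25% local = 7% → €0.60
Sushi platter €21.47: prepared food → 5.75% + 1.25% local = 7% → €1.50
Greeting card €6.31: other taxable items → 5.5% + 1% local = 6.5% → €0.41
Subtotal = €56.04; tax = €3.74; total due = €59.78

€59.78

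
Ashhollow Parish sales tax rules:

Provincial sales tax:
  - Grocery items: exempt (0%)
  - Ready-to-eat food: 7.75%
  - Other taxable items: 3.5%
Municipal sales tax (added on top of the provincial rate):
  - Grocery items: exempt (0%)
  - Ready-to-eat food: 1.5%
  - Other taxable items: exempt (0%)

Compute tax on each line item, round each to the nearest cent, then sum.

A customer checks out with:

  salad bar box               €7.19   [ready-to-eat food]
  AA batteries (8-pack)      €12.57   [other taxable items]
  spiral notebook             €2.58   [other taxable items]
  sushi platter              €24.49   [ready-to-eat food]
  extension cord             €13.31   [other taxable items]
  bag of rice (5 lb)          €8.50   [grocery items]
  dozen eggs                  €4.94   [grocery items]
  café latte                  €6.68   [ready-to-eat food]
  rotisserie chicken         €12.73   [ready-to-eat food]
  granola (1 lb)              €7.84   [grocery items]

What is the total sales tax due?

€5.74

Salad bar box €7.19: ready-to-eat food → 7.75% + 1.5% municipal = 9.25% → €0.67
AA batteries (8-pack) €12.57: other taxable items → 3.5% + 0% municipal = 3.5% → €0.44
Spiral notebook €2.58: other taxable items → 3.5% + 0% municipal = 3.5% → €0.09
Sushi platter €24.49: ready-to-eat food → 7.75% + 1.5% municipal = 9.25% → €2.27
Extension cord €13.31: other taxable items → 3.5% + 0% municipal = 3.5% → €0.47
Bag of rice (5 lb) €8.50: grocery items → 0% + 0% municipal = 0% → €0.00
Dozen eggs €4.94: grocery items → 0% + 0% municipal = 0% → €0.00
Café latte €6.68: ready-to-eat food → 7.75% + 1.5% municipal = 9.25% → €0.62
Rotisserie chicken €12.73: ready-to-eat food → 7.75% + 1.5% municipal = 9.25% → €1.18
Granola (1 lb) €7.84: grocery items → 0% + 0% municipal = 0% → €0.00
Total tax = €0.67 + €0.44 + €0.09 + €2.27 + €0.47 + €0.62 + €1.18 = €5.74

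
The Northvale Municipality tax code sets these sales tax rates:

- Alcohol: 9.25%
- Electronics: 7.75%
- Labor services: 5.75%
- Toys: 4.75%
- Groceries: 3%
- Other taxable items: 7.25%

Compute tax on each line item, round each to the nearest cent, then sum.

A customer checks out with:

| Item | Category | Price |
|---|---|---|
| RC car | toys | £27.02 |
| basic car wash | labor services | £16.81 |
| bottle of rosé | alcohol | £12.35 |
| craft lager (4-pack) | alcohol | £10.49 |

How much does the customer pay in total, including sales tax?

RC car £27.02: toys → 4.75% → £1.28
Basic car wash £16.81: labor services → 5.75% → £0.97
Bottle of rosé £12.35: alcohol → 9.25% → £1.14
Craft lager (4-pack) £10.49: alcohol → 9.25% → £0.97
Subtotal = £66.67; tax = £4.36; total due = £71.03

£71.03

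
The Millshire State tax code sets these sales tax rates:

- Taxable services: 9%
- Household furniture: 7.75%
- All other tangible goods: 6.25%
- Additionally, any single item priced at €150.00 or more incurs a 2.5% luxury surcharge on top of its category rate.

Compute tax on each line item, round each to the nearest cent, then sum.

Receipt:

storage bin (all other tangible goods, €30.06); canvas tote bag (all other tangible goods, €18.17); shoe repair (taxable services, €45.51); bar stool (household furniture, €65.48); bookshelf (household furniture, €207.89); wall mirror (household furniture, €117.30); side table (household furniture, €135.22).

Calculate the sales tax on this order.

€53.07

Storage bin €30.06: all other tangible goods → 6.25% → €1.88
Canvas tote bag €18.17: all other tangible goods → 6.25% → €1.14
Shoe repair €45.51: taxable services → 9% → €4.10
Bar stool €65.48: household furniture → 7.75% → €5.07
Bookshelf €207.89: household furniture → 7.75% + 2.5% surcharge = 10.25% → €21.31
Wall mirror €117.30: household furniture → 7.75% → €9.09
Side table €135.22: household furniture → 7.75% → €10.48
Total tax = €1.88 + €1.14 + €4.10 + €5.07 + €21.31 + €9.09 + €10.48 = €53.07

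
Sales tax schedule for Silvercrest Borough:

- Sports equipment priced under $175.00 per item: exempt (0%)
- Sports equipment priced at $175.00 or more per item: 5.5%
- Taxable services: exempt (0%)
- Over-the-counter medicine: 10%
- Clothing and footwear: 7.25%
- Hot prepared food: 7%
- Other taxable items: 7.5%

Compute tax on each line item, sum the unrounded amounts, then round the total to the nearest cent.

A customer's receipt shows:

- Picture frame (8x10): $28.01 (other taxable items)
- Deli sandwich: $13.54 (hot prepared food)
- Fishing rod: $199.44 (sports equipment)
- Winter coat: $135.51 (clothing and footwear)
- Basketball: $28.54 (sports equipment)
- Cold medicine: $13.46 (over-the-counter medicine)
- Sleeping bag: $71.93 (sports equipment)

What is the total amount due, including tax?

$515.62

Picture frame (8x10) $28.01: other taxable items → 7.5% → $2.10075
Deli sandwich $13.54: hot prepared food → 7% → $0.9478
Fishing rod $199.44: sports equipment, $175.00 or more → 5.5% → $10.9692
Winter coat $135.51: clothing and footwear → 7.25% → $9.824475
Basketball $28.54: sports equipment, under $175.00 → 0% → $0.00
Cold medicine $13.46: over-the-counter medicine → 10% → $1.346
Sleeping bag $71.93: sports equipment, under $175.00 → 0% → $0.00
Subtotal = $490.43; unrounded tax = $25.188225 → $25.19; total due = $515.62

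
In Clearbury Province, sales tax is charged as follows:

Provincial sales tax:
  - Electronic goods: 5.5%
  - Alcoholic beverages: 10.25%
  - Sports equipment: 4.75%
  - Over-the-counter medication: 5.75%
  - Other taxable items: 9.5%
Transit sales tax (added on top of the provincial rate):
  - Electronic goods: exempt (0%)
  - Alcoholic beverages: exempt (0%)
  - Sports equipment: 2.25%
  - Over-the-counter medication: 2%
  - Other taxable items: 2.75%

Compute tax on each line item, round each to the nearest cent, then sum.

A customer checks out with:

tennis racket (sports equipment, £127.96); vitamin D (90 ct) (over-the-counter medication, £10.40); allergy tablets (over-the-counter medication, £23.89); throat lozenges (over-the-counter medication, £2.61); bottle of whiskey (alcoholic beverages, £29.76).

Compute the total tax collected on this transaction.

Tennis racket £127.96: sports equipment → 4.75% + 2.25% transit = 7% → £8.96
Vitamin D (90 ct) £10.40: over-the-counter medication → 5.75% + 2% transit = 7.75% → £0.81
Allergy tablets £23.89: over-the-counter medication → 5.75% + 2% transit = 7.75% → £1.85
Throat lozenges £2.61: over-the-counter medication → 5.75% + 2% transit = 7.75% → £0.20
Bottle of whiskey £29.76: alcoholic beverages → 10.25% + 0% transit = 10.25% → £3.05
Total tax = £8.96 + £0.81 + £1.85 + £0.20 + £3.05 = £14.87

£14.87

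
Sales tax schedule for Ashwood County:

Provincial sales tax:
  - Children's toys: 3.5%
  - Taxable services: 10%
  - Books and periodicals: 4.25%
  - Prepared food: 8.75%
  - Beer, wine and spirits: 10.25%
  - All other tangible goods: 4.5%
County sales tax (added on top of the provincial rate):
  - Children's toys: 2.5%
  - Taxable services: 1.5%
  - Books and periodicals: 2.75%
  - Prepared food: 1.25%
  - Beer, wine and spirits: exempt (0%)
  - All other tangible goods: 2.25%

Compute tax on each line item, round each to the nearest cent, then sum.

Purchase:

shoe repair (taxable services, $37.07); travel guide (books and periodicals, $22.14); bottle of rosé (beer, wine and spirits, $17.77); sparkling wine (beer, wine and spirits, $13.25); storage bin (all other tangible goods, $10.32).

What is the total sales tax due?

$9.69

Shoe repair $37.07: taxable services → 10% + 1.5% county = 11.5% → $4.26
Travel guide $22.14: books and periodicals → 4.25% + 2.75% county = 7% → $1.55
Bottle of rosé $17.77: beer, wine and spirits → 10.25% + 0% county = 10.25% → $1.82
Sparkling wine $13.25: beer, wine and spirits → 10.25% + 0% county = 10.25% → $1.36
Storage bin $10.32: all other tangible goods → 4.5% + 2.25% county = 6.75% → $0.70
Total tax = $4.26 + $1.55 + $1.82 + $1.36 + $0.70 = $9.69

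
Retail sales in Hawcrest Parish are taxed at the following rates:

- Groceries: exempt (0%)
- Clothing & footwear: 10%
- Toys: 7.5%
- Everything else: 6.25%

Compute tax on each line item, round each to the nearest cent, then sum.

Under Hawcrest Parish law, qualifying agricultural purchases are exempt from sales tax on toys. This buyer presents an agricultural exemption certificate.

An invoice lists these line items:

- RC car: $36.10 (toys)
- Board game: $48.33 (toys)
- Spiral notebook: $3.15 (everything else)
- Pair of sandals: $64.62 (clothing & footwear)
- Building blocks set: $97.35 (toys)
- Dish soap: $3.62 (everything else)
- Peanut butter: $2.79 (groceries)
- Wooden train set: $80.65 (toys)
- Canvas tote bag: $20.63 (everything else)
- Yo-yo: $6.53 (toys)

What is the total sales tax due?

RC car $36.10: toys, buyer-exempt → 0% → $0.00
Board game $48.33: toys, buyer-exempt → 0% → $0.00
Spiral notebook $3.15: everything else → 6.25% → $0.20
Pair of sandals $64.62: clothing & footwear → 10% → $6.46
Building blocks set $97.35: toys, buyer-exempt → 0% → $0.00
Dish soap $3.62: everything else → 6.25% → $0.23
Peanut butter $2.79: groceries → 0% → $0.00
Wooden train set $80.65: toys, buyer-exempt → 0% → $0.00
Canvas tote bag $20.63: everything else → 6.25% → $1.29
Yo-yo $6.53: toys, buyer-exempt → 0% → $0.00
Total tax = $0.20 + $6.46 + $0.23 + $1.29 = $8.18

$8.18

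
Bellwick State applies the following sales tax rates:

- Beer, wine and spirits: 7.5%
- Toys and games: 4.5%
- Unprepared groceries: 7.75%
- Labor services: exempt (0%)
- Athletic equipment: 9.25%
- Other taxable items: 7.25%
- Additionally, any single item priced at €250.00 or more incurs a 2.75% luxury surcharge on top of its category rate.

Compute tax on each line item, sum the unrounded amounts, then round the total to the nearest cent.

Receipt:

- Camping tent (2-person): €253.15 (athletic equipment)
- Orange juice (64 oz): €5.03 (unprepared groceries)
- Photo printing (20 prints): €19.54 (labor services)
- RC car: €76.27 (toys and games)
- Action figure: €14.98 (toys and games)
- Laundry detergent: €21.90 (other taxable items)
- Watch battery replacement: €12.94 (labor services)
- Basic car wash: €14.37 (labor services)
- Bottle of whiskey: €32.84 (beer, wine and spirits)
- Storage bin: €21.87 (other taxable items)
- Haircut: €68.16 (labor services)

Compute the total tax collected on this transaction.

€40.51

Camping tent (2-person) €253.15: athletic equipment → 9.25% + 2.75% surcharge = 12% → €30.378
Orange juice (64 oz) €5.03: unprepared groceries → 7.75% → €0.389825
Photo printing (20 prints) €19.54: labor services → 0% → €0.00
RC car €76.27: toys and games → 4.5% → €3.43215
Action figure €14.98: toys and games → 4.5% → €0.6741
Laundry detergent €21.90: other taxable items → 7.25% → €1.58775
Watch battery replacement €12.94: labor services → 0% → €0.00
Basic car wash €14.37: labor services → 0% → €0.00
Bottle of whiskey €32.84: beer, wine and spirits → 7.5% → €2.463
Storage bin €21.87: other taxable items → 7.25% → €1.585575
Haircut €68.16: labor services → 0% → €0.00
Unrounded tax sum = €40.5104 → €40.51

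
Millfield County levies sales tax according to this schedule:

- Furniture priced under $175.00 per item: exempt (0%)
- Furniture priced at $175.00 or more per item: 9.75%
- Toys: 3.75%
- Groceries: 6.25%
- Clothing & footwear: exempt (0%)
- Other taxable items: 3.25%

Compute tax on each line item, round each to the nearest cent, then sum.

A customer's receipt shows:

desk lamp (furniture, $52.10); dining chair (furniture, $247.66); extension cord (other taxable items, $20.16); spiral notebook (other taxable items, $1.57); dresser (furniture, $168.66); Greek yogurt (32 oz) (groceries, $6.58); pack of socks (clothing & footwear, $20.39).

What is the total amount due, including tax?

$542.39

Desk lamp $52.10: furniture, under $175.00 → 0% → $0.00
Dining chair $247.66: furniture, $175.00 or more → 9.75% → $24.15
Extension cord $20.16: other taxable items → 3.25% → $0.66
Spiral notebook $1.57: other taxable items → 3.25% → $0.05
Dresser $168.66: furniture, under $175.00 → 0% → $0.00
Greek yogurt (32 oz) $6.58: groceries → 6.25% → $0.41
Pack of socks $20.39: clothing & footwear → 0% → $0.00
Subtotal = $517.12; tax = $25.27; total due = $542.39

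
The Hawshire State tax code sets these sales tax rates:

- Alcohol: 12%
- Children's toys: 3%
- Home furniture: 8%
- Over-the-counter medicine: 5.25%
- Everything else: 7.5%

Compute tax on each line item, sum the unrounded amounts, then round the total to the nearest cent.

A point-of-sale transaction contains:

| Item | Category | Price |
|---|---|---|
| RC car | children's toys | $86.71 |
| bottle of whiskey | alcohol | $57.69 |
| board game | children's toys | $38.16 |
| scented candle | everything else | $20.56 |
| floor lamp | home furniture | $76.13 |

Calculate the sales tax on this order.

RC car $86.71: children's toys → 3% → $2.6013
Bottle of whiskey $57.69: alcohol → 12% → $6.9228
Board game $38.16: children's toys → 3% → $1.1448
Scented candle $20.56: everything else → 7.5% → $1.542
Floor lamp $76.13: home furniture → 8% → $6.0904
Unrounded tax sum = $18.3013 → $18.30

$18.30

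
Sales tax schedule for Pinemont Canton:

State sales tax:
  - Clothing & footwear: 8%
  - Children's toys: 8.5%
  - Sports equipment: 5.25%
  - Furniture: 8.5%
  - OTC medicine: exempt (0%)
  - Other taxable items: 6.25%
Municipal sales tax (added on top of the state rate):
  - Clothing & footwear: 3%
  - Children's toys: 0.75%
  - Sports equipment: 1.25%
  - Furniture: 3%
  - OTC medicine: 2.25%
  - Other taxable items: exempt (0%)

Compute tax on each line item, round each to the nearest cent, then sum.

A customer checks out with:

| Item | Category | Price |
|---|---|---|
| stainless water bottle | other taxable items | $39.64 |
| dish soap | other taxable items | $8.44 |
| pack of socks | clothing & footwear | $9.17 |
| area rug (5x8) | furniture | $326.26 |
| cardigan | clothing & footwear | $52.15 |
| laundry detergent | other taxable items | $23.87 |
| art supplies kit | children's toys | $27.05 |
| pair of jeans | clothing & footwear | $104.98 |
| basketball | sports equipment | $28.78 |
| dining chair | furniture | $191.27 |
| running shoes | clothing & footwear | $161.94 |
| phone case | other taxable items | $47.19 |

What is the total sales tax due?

Stainless water bottle $39.64: other taxable items → 6.25% + 0% municipal = 6.25% → $2.48
Dish soap $8.44: other taxable items → 6.25% + 0% municipal = 6.25% → $0.53
Pack of socks $9.17: clothing & footwear → 8% + 3% municipal = 11% → $1.01
Area rug (5x8) $326.26: furniture → 8.5% + 3% municipal = 11.5% → $37.52
Cardigan $52.15: clothing & footwear → 8% + 3% municipal = 11% → $5.74
Laundry detergent $23.87: other taxable items → 6.25% + 0% municipal = 6.25% → $1.49
Art supplies kit $27.05: children's toys → 8.5% + 0.75% municipal = 9.25% → $2.50
Pair of jeans $104.98: clothing & footwear → 8% + 3% municipal = 11% → $11.55
Basketball $28.78: sports equipment → 5.25% + 1.25% municipal = 6.5% → $1.87
Dining chair $191.27: furniture → 8.5% + 3% municipal = 11.5% → $22.00
Running shoes $161.94: clothing & footwear → 8% + 3% municipal = 11% → $17.81
Phone case $47.19: other taxable items → 6.25% + 0% municipal = 6.25% → $2.95
Total tax = $2.48 + $0.53 + $1.01 + $37.52 + $5.74 + $1.49 + $2.50 + $11.55 + $1.87 + $22.00 + $17.81 + $2.95 = $107.45

$107.45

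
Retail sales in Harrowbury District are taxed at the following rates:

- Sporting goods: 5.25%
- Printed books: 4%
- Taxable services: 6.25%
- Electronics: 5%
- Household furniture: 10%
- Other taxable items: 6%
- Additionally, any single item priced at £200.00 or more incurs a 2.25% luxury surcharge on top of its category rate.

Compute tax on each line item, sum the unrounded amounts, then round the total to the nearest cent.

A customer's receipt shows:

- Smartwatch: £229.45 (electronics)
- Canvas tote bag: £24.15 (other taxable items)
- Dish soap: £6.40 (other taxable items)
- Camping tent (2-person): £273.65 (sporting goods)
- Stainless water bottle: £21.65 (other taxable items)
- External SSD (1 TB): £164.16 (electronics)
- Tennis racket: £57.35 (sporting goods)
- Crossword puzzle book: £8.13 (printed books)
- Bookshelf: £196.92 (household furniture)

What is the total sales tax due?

Smartwatch £229.45: electronics → 5% + 2.25% surcharge = 7.25% → £16.635125
Canvas tote bag £24.15: other taxable items → 6% → £1.449
Dish soap £6.40: other taxable items → 6% → £0.384
Camping tent (2-person) £273.65: sporting goods → 5.25% + 2.25% surcharge = 7.5% → £20.52375
Stainless water bottle £21.65: other taxable items → 6% → £1.299
External SSD (1 TB) £164.16: electronics → 5% → £8.208
Tennis racket £57.35: sporting goods → 5.25% → £3.010875
Crossword puzzle book £8.13: printed books → 4% → £0.3252
Bookshelf £196.92: household furniture → 10% → £19.692
Unrounded tax sum = £71.52695 → £71.53

£71.53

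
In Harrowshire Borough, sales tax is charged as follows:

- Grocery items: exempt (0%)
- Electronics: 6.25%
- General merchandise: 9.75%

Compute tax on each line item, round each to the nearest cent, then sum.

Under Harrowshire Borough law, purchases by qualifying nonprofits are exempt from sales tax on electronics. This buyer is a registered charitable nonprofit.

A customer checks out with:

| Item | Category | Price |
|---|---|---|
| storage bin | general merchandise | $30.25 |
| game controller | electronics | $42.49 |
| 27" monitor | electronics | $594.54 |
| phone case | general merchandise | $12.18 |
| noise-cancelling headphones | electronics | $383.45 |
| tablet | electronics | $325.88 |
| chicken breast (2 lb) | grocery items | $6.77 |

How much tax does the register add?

Storage bin $30.25: general merchandise → 9.75% → $2.95
Game controller $42.49: electronics, buyer-exempt → 0% → $0.00
27" monitor $594.54: electronics, buyer-exempt → 0% → $0.00
Phone case $12.18: general merchandise → 9.75% → $1.19
Noise-cancelling headphones $383.45: electronics, buyer-exempt → 0% → $0.00
Tablet $325.88: electronics, buyer-exempt → 0% → $0.00
Chicken breast (2 lb) $6.77: grocery items → 0% → $0.00
Total tax = $2.95 + $1.19 = $4.14

$4.14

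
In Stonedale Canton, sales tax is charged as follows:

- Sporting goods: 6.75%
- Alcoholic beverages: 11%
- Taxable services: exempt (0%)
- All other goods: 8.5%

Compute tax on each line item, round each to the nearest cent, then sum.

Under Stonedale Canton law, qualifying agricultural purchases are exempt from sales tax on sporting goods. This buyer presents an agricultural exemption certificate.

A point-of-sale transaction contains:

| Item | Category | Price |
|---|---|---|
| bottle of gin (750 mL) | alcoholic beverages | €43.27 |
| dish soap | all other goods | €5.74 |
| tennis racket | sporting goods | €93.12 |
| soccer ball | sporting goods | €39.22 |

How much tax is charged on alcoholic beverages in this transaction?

€4.76

Bottle of gin (750 mL) €43.27: alcoholic beverages → 11% → €4.76
Tax on alcoholic beverages = €4.76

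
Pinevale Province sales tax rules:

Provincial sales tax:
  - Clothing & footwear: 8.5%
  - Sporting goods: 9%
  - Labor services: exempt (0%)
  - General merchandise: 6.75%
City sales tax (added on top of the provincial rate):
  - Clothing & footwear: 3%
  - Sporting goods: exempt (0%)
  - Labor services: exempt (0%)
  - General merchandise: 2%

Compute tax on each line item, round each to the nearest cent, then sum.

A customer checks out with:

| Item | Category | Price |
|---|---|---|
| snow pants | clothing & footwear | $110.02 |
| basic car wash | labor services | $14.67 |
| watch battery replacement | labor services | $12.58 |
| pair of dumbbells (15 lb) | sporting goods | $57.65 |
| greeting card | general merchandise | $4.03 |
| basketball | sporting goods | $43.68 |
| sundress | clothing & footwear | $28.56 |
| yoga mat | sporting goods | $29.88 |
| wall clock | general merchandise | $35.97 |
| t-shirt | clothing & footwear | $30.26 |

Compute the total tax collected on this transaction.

$34.72

Snow pants $110.02: clothing & footwear → 8.5% + 3% city = 11.5% → $12.65
Basic car wash $14.67: labor services → 0% + 0% city = 0% → $0.00
Watch battery replacement $12.58: labor services → 0% + 0% city = 0% → $0.00
Pair of dumbbells (15 lb) $57.65: sporting goods → 9% + 0% city = 9% → $5.19
Greeting card $4.03: general merchandise → 6.75% + 2% city = 8.75% → $0.35
Basketball $43.68: sporting goods → 9% + 0% city = 9% → $3.93
Sundress $28.56: clothing & footwear → 8.5% + 3% city = 11.5% → $3.28
Yoga mat $29.88: sporting goods → 9% + 0% city = 9% → $2.69
Wall clock $35.97: general merchandise → 6.75% + 2% city = 8.75% → $3.15
T-shirt $30.26: clothing & footwear → 8.5% + 3% city = 11.5% → $3.48
Total tax = $12.65 + $5.19 + $0.35 + $3.93 + $3.28 + $2.69 + $3.15 + $3.48 = $34.72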